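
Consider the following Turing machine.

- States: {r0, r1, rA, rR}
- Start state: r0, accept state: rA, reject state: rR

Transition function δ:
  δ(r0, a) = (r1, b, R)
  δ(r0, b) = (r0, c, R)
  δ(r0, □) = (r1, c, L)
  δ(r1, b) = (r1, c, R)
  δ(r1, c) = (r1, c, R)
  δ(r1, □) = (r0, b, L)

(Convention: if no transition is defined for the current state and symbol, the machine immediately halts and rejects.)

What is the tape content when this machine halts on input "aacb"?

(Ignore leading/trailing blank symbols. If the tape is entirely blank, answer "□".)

Execution trace:
Initial: [r0]aacb
Step 1: δ(r0, a) = (r1, b, R) → b[r1]acb

No transition is defined for δ(r1, a). By convention the machine halts and rejects.

Final tape (ignoring leading/trailing blanks): bacb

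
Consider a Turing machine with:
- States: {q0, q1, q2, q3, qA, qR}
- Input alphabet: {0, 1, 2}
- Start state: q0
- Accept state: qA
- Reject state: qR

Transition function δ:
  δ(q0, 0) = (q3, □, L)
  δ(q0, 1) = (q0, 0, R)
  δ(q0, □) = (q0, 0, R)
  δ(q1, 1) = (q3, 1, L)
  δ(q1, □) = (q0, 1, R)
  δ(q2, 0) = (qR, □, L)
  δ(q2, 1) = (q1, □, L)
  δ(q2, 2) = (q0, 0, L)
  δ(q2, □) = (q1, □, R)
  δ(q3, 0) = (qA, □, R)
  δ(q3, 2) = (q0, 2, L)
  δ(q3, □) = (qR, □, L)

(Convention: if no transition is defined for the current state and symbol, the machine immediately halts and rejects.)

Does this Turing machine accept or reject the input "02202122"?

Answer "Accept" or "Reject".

Execution trace:
Initial: [q0]02202122
Step 1: δ(q0, 0) = (q3, □, L) → [q3]□□2202122
Step 2: δ(q3, □) = (qR, □, L) → [qR]□□□2202122

The machine reaches the reject state qR and halts.

Answer: Reject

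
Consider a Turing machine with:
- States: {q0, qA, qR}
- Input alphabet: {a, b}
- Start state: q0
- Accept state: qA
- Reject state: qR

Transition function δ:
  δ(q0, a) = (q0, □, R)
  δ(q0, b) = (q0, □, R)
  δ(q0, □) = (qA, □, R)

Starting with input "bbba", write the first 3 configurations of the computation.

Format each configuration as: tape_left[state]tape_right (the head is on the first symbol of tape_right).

Transitions applied:
Step 1: δ(q0, b) = (q0, □, R)
Step 2: δ(q0, b) = (q0, □, R)

The first 3 configurations are:
[q0]bbba ⊢ □[q0]bba ⊢ □□[q0]ba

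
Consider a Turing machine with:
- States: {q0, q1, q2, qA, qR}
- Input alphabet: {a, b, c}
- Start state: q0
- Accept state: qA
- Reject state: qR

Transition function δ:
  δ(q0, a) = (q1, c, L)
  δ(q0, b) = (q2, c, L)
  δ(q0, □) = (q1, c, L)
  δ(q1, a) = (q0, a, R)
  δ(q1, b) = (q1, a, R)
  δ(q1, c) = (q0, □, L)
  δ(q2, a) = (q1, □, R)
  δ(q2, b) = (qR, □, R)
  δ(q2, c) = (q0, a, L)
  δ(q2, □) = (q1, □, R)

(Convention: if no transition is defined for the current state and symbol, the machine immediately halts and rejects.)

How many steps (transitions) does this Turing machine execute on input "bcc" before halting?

Execution trace:
Initial: [q0]bcc
Step 1: δ(q0, b) = (q2, c, L) → [q2]□ccc
Step 2: δ(q2, □) = (q1, □, R) → □[q1]ccc
Step 3: δ(q1, c) = (q0, □, L) → [q0]□□cc
Step 4: δ(q0, □) = (q1, c, L) → [q1]□c□cc

No transition is defined for δ(q1, □). By convention the machine halts and rejects.

The machine executed 4 steps before halting.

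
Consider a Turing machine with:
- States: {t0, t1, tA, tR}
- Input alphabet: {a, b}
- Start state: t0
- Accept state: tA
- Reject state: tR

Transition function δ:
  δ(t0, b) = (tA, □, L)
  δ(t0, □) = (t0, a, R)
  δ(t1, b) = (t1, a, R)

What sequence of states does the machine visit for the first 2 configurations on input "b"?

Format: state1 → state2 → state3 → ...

Execution trace:
Initial: [t0]b
Step 1: δ(t0, b) = (tA, □, L) → [tA]□□

The machine reaches the accept state tA and halts.

State sequence: t0 → tA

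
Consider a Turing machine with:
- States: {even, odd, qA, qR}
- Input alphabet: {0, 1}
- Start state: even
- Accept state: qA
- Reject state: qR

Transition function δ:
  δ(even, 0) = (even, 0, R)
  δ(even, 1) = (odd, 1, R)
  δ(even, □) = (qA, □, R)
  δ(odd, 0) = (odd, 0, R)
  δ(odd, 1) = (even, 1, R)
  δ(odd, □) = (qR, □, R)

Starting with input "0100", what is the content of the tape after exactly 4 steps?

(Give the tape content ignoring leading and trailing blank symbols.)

Execution trace:
Initial: [even]0100
Step 1: δ(even, 0) = (even, 0, R) → 0[even]100
Step 2: δ(even, 1) = (odd, 1, R) → 01[odd]00
Step 3: δ(odd, 0) = (odd, 0, R) → 010[odd]0
Step 4: δ(odd, 0) = (odd, 0, R) → 0100[odd]□

After 4 steps, the tape (ignoring leading/trailing blanks) is: 0100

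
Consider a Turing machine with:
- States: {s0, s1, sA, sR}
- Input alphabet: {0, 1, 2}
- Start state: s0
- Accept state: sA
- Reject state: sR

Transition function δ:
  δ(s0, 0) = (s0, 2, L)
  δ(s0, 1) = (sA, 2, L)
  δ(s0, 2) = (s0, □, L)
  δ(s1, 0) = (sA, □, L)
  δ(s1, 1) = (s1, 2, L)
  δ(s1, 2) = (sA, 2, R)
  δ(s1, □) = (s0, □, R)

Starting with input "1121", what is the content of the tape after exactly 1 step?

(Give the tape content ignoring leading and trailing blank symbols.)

Execution trace:
Initial: [s0]1121
Step 1: δ(s0, 1) = (sA, 2, L) → [sA]□2121

The machine reaches the accept state sA and halts.

After 1 step, the tape (ignoring leading/trailing blanks) is: 2121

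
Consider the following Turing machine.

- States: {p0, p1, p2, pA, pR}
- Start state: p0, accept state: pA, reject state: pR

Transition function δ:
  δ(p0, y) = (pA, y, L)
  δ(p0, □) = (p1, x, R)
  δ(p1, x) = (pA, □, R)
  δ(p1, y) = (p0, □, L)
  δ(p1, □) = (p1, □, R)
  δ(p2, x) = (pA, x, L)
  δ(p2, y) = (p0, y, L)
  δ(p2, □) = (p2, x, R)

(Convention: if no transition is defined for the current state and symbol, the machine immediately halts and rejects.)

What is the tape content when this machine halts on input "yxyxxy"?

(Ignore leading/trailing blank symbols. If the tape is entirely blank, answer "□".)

Execution trace:
Initial: [p0]yxyxxy
Step 1: δ(p0, y) = (pA, y, L) → [pA]□yxyxxy

The machine reaches the accept state pA and halts.

Final tape (ignoring leading/trailing blanks): yxyxxy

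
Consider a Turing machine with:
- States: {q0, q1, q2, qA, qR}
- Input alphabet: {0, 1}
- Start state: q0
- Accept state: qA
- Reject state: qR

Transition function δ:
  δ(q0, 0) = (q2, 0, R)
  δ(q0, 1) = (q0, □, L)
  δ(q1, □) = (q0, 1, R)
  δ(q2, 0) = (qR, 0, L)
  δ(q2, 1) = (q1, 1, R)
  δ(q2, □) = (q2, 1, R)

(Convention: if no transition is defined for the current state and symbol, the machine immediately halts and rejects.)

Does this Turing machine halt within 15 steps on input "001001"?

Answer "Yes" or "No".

Execution trace:
Initial: [q0]001001
Step 1: δ(q0, 0) = (q2, 0, R) → 0[q2]01001
Step 2: δ(q2, 0) = (qR, 0, L) → [qR]001001

The machine reaches the reject state qR and halts.
The machine halted after 2 steps (within the 15-step bound).

Answer: Yes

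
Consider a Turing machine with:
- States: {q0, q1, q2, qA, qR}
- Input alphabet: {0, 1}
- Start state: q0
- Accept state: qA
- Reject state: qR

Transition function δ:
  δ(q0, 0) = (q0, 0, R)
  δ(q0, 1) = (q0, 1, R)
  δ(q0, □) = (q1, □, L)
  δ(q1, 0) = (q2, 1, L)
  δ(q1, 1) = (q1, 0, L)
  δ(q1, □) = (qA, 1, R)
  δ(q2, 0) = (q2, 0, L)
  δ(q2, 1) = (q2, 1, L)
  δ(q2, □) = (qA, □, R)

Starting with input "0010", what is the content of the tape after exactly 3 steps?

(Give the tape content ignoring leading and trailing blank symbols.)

Execution trace:
Initial: [q0]0010
Step 1: δ(q0, 0) = (q0, 0, R) → 0[q0]010
Step 2: δ(q0, 0) = (q0, 0, R) → 00[q0]10
Step 3: δ(q0, 1) = (q0, 1, R) → 001[q0]0

After 3 steps, the tape (ignoring leading/trailing blanks) is: 0010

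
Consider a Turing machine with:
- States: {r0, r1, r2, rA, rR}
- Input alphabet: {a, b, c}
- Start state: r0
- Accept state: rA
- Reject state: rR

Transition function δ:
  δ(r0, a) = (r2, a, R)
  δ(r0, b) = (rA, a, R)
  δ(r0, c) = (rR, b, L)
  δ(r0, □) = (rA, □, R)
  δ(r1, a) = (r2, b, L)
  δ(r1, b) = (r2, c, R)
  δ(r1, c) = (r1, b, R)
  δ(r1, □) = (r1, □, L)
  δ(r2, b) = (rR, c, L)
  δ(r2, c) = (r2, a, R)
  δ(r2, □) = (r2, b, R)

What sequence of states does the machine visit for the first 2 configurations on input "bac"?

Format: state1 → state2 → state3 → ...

Execution trace:
Initial: [r0]bac
Step 1: δ(r0, b) = (rA, a, R) → a[rA]ac

The machine reaches the accept state rA and halts.

State sequence: r0 → rA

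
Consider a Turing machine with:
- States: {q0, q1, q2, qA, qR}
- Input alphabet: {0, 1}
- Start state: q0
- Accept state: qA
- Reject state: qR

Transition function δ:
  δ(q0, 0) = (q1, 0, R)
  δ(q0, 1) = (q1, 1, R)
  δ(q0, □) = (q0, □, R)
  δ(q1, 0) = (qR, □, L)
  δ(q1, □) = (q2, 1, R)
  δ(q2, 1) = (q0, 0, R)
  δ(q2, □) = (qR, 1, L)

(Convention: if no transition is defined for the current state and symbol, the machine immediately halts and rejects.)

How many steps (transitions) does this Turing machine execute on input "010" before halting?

Execution trace:
Initial: [q0]010
Step 1: δ(q0, 0) = (q1, 0, R) → 0[q1]10

No transition is defined for δ(q1, 1). By convention the machine halts and rejects.

The machine executed 1 step before halting.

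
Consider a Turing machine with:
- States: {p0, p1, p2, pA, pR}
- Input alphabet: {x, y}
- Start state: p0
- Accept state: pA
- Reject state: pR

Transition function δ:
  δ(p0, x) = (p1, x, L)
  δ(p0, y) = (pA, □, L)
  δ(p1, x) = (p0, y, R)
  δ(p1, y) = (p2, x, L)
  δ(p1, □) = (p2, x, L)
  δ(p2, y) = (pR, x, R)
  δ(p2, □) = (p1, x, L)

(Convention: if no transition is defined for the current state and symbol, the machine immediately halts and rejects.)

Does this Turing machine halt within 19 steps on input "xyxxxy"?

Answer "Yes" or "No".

Execution trace:
Initial: [p0]xyxxxy
Step 1: δ(p0, x) = (p1, x, L) → [p1]□xyxxxy
Step 2: δ(p1, □) = (p2, x, L) → [p2]□xxyxxxy
Step 3: δ(p2, □) = (p1, x, L) → [p1]□xxxyxxxy
Step 4: δ(p1, □) = (p2, x, L) → [p2]□xxxxyxxxy
Step 5: δ(p2, □) = (p1, x, L) → [p1]□xxxxxyxxxy
Step 6: δ(p1, □) = (p2, x, L) → [p2]□xxxxxxyxxxy
Step 7: δ(p2, □) = (p1, x, L) → [p1]□xxxxxxxyxxxy
Step 8: δ(p1, □) = (p2, x, L) → [p2]□xxxxxxxxyxxxy
Step 9: δ(p2, □) = (p1, x, L) → [p1]□xxxxxxxxxyxxxy
Step 10: δ(p1, □) = (p2, x, L) → [p2]□xxxxxxxxxxyxxxy
Step 11: δ(p2, □) = (p1, x, L) → [p1]□xxxxxxxxxxxyxxxy
Step 12: δ(p1, □) = (p2, x, L) → [p2]□xxxxxxxxxxxxyxxxy
Step 13: δ(p2, □) = (p1, x, L) → [p1]□xxxxxxxxxxxxxyxxxy
Step 14: δ(p1, □) = (p2, x, L) → [p2]□xxxxxxxxxxxxxxyxxxy
Step 15: δ(p2, □) = (p1, x, L) → [p1]□xxxxxxxxxxxxxxxyxxxy
Step 16: δ(p1, □) = (p2, x, L) → [p2]□xxxxxxxxxxxxxxxxyxxxy
Step 17: δ(p2, □) = (p1, x, L) → [p1]□xxxxxxxxxxxxxxxxxyxxxy
Step 18: δ(p1, □) = (p2, x, L) → [p2]□xxxxxxxxxxxxxxxxxxyxxxy
Step 19: δ(p2, □) = (p1, x, L) → [p1]□xxxxxxxxxxxxxxxxxxxyxxxy

The machine has not reached a halting state after 19 steps.
The machine did not halt within the 19-step bound.

Answer: No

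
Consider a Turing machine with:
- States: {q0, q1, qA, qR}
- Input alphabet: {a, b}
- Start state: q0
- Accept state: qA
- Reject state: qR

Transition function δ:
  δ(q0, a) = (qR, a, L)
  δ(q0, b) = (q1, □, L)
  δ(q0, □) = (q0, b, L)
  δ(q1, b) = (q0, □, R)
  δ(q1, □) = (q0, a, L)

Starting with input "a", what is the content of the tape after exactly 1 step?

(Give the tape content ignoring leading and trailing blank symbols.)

Execution trace:
Initial: [q0]a
Step 1: δ(q0, a) = (qR, a, L) → [qR]□a

The machine reaches the reject state qR and halts.

After 1 step, the tape (ignoring leading/trailing blanks) is: a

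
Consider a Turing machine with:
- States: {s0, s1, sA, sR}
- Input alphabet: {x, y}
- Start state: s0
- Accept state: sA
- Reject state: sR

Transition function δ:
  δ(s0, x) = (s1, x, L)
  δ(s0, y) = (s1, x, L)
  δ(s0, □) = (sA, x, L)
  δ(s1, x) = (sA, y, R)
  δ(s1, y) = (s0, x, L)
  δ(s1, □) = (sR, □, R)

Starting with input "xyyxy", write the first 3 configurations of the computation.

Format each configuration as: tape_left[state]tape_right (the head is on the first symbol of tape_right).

Transitions applied:
Step 1: δ(s0, x) = (s1, x, L)
Step 2: δ(s1, □) = (sR, □, R)

The first 3 configurations are:
[s0]xyyxy ⊢ [s1]□xyyxy ⊢ □[sR]xyyxy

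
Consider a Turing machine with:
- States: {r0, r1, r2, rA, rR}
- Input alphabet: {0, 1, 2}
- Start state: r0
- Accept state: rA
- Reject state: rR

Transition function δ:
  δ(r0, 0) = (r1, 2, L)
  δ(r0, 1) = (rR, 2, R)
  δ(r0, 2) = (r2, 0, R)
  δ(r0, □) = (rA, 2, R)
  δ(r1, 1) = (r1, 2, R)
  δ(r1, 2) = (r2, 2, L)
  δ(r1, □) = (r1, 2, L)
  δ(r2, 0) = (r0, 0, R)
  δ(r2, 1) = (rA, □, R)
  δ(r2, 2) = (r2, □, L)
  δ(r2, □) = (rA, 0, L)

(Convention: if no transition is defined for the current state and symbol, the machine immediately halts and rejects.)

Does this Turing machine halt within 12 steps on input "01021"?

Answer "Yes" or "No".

Execution trace:
Initial: [r0]01021
Step 1: δ(r0, 0) = (r1, 2, L) → [r1]□21021
Step 2: δ(r1, □) = (r1, 2, L) → [r1]□221021
Step 3: δ(r1, □) = (r1, 2, L) → [r1]□2221021
Step 4: δ(r1, □) = (r1, 2, L) → [r1]□22221021
Step 5: δ(r1, □) = (r1, 2, L) → [r1]□222221021
Step 6: δ(r1, □) = (r1, 2, L) → [r1]□2222221021
Step 7: δ(r1, □) = (r1, 2, L) → [r1]□22222221021
Step 8: δ(r1, □) = (r1, 2, L) → [r1]□222222221021
Step 9: δ(r1, □) = (r1, 2, L) → [r1]□2222222221021
Step 10: δ(r1, □) = (r1, 2, L) → [r1]□22222222221021
Step 11: δ(r1, □) = (r1, 2, L) → [r1]□222222222221021
Step 12: δ(r1, □) = (r1, 2, L) → [r1]□2222222222221021

The machine has not reached a halting state after 12 steps.
The machine did not halt within the 12-step bound.

Answer: No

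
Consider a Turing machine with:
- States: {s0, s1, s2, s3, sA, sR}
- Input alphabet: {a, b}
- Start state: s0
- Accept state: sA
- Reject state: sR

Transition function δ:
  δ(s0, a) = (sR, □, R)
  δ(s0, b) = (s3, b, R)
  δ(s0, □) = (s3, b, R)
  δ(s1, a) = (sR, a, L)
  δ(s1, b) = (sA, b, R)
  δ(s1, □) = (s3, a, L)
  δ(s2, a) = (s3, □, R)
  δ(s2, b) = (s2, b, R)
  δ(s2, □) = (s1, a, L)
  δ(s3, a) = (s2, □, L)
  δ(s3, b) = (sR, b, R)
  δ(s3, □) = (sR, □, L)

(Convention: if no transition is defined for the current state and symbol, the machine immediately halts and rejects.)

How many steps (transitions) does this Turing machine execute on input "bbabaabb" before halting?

Execution trace:
Initial: [s0]bbabaabb
Step 1: δ(s0, b) = (s3, b, R) → b[s3]babaabb
Step 2: δ(s3, b) = (sR, b, R) → bb[sR]abaabb

The machine reaches the reject state sR and halts.

The machine executed 2 steps before halting.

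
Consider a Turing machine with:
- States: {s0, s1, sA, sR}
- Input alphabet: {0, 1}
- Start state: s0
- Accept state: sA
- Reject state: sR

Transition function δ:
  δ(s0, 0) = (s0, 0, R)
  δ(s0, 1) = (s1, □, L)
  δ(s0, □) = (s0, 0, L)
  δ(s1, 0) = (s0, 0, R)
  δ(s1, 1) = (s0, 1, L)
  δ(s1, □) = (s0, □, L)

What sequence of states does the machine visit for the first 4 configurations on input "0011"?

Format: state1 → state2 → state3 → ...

Execution trace:
Initial: [s0]0011
Step 1: δ(s0, 0) = (s0, 0, R) → 0[s0]011
Step 2: δ(s0, 0) = (s0, 0, R) → 00[s0]11
Step 3: δ(s0, 1) = (s1, □, L) → 0[s1]0□1

State sequence: s0 → s0 → s0 → s1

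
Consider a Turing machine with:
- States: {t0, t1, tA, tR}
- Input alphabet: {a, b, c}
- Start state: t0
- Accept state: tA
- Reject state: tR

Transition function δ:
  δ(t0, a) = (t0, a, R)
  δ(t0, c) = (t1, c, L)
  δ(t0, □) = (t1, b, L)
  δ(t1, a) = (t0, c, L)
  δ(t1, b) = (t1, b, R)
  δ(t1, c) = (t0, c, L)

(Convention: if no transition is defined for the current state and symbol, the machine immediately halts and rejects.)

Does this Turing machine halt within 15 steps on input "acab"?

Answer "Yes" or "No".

Execution trace:
Initial: [t0]acab
Step 1: δ(t0, a) = (t0, a, R) → a[t0]cab
Step 2: δ(t0, c) = (t1, c, L) → [t1]acab
Step 3: δ(t1, a) = (t0, c, L) → [t0]□ccab
Step 4: δ(t0, □) = (t1, b, L) → [t1]□bccab

No transition is defined for δ(t1, □). By convention the machine halts and rejects.
The machine halted after 4 steps (within the 15-step bound).

Answer: Yes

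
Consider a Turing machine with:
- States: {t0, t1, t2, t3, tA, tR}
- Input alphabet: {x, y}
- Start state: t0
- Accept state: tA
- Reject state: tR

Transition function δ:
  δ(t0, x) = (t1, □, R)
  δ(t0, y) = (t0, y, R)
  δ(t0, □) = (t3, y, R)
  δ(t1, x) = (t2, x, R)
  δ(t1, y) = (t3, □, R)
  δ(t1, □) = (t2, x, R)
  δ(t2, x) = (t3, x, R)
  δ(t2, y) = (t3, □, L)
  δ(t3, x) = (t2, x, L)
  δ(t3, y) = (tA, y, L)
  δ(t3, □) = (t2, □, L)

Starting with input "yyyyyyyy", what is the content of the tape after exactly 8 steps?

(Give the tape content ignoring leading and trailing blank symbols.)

Execution trace:
Initial: [t0]yyyyyyyy
Step 1: δ(t0, y) = (t0, y, R) → y[t0]yyyyyyy
Step 2: δ(t0, y) = (t0, y, R) → yy[t0]yyyyyy
Step 3: δ(t0, y) = (t0, y, R) → yyy[t0]yyyyy
Step 4: δ(t0, y) = (t0, y, R) → yyyy[t0]yyyy
Step 5: δ(t0, y) = (t0, y, R) → yyyyy[t0]yyy
Step 6: δ(t0, y) = (t0, y, R) → yyyyyy[t0]yy
Step 7: δ(t0, y) = (t0, y, R) → yyyyyyy[t0]y
Step 8: δ(t0, y) = (t0, y, R) → yyyyyyyy[t0]□

After 8 steps, the tape (ignoring leading/trailing blanks) is: yyyyyyyy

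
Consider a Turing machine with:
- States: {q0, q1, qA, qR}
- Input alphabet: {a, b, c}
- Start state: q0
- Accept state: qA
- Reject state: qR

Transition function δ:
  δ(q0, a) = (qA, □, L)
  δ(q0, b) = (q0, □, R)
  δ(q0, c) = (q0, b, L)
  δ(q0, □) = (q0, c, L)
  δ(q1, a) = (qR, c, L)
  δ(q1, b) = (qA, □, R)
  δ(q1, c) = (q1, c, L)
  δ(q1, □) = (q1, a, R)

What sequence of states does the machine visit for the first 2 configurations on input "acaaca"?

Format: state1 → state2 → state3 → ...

Execution trace:
Initial: [q0]acaaca
Step 1: δ(q0, a) = (qA, □, L) → [qA]□□caaca

The machine reaches the accept state qA and halts.

State sequence: q0 → qA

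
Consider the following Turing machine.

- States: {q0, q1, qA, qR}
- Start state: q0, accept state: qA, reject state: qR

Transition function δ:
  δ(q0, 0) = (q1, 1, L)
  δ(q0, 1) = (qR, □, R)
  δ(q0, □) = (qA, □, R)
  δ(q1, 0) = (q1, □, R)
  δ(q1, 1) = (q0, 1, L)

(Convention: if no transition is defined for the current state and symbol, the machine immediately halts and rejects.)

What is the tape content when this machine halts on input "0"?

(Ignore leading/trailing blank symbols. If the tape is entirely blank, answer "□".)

Execution trace:
Initial: [q0]0
Step 1: δ(q0, 0) = (q1, 1, L) → [q1]□1

No transition is defined for δ(q1, □). By convention the machine halts and rejects.

Final tape (ignoring leading/trailing blanks): 1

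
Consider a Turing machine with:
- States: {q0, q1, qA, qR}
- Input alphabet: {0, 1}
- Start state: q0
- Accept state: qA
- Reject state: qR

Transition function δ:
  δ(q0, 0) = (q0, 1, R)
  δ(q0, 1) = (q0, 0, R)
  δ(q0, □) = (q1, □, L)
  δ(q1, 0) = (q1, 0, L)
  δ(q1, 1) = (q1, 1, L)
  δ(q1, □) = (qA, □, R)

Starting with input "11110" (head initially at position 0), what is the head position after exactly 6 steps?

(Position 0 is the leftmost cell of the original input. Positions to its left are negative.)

Execution trace (head position shown):
Step 0: [q0]11110  (head at position 0)
Step 1: move right → 0[q0]1110  (head at position 1)
Step 2: move right → 00[q0]110  (head at position 2)
Step 3: move right → 000[q0]10  (head at position 3)
Step 4: move right → 0000[q0]0  (head at position 4)
Step 5: move right → 00001[q0]□  (head at position 5)
Step 6: move left → 0000[q1]1□  (head at position 4)

After 6 steps, the head is at position 4.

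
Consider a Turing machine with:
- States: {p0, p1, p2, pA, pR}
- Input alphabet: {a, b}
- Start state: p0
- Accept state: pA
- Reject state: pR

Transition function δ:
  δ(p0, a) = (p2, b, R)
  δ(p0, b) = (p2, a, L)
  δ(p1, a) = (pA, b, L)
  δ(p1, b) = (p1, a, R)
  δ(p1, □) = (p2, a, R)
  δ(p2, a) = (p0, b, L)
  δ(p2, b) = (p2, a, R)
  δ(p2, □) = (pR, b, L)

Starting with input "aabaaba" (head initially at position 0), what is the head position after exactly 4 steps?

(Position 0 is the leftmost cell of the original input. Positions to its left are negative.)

Execution trace (head position shown):
Step 0: [p0]aabaaba  (head at position 0)
Step 1: move right → b[p2]abaaba  (head at position 1)
Step 2: move left → [p0]bbbaaba  (head at position 0)
Step 3: move left → [p2]□abbaaba  (head at position -1)
Step 4: move left → [pR]□babbaaba  (head at position -2)

After 4 steps, the head is at position -2.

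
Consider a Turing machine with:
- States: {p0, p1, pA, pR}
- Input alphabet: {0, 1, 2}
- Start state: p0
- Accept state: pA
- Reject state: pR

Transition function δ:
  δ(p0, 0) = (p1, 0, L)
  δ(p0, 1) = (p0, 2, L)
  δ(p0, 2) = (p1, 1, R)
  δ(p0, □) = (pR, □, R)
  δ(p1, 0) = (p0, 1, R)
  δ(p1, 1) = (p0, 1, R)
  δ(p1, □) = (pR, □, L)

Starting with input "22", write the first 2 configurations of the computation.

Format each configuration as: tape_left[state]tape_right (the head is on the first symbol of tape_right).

Transitions applied:
Step 1: δ(p0, 2) = (p1, 1, R)

The first 2 configurations are:
[p0]22 ⊢ 1[p1]2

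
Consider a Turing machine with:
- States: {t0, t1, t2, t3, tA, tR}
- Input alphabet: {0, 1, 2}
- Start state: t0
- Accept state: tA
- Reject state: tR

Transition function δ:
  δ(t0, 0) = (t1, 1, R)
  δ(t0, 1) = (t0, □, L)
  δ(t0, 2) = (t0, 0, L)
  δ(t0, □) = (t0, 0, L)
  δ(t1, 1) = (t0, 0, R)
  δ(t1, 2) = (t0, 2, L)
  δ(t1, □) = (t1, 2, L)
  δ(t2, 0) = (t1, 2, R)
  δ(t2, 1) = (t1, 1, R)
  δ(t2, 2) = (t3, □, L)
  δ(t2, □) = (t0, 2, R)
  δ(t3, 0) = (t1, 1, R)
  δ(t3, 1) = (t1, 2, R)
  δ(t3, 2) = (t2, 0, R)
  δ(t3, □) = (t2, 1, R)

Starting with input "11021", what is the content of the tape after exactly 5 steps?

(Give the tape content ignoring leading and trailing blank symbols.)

Execution trace:
Initial: [t0]11021
Step 1: δ(t0, 1) = (t0, □, L) → [t0]□□1021
Step 2: δ(t0, □) = (t0, 0, L) → [t0]□0□1021
Step 3: δ(t0, □) = (t0, 0, L) → [t0]□00□1021
Step 4: δ(t0, □) = (t0, 0, L) → [t0]□000□1021
Step 5: δ(t0, □) = (t0, 0, L) → [t0]□0000□1021

After 5 steps, the tape (ignoring leading/trailing blanks) is: 0000□1021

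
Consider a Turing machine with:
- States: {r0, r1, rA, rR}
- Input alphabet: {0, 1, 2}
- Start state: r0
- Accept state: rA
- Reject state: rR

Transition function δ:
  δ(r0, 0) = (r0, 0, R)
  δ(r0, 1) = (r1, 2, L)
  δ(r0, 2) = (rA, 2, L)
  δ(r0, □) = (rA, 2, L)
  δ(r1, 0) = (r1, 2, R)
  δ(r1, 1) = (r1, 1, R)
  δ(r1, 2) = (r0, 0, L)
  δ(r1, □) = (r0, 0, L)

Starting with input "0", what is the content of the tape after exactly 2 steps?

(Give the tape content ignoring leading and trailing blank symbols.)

Execution trace:
Initial: [r0]0
Step 1: δ(r0, 0) = (r0, 0, R) → 0[r0]□
Step 2: δ(r0, □) = (rA, 2, L) → [rA]02

The machine reaches the accept state rA and halts.

After 2 steps, the tape (ignoring leading/trailing blanks) is: 02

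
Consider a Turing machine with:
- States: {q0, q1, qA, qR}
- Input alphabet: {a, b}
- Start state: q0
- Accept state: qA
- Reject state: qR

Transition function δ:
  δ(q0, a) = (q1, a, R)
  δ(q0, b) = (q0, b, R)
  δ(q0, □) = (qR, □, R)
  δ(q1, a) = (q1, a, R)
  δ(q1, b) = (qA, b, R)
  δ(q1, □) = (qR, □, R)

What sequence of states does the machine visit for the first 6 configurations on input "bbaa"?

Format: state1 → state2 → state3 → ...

Execution trace:
Initial: [q0]bbaa
Step 1: δ(q0, b) = (q0, b, R) → b[q0]baa
Step 2: δ(q0, b) = (q0, b, R) → bb[q0]aa
Step 3: δ(q0, a) = (q1, a, R) → bba[q1]a
Step 4: δ(q1, a) = (q1, a, R) → bbaa[q1]□
Step 5: δ(q1, □) = (qR, □, R) → bbaa□[qR]□

The machine reaches the reject state qR and halts.

State sequence: q0 → q0 → q0 → q1 → q1 → qR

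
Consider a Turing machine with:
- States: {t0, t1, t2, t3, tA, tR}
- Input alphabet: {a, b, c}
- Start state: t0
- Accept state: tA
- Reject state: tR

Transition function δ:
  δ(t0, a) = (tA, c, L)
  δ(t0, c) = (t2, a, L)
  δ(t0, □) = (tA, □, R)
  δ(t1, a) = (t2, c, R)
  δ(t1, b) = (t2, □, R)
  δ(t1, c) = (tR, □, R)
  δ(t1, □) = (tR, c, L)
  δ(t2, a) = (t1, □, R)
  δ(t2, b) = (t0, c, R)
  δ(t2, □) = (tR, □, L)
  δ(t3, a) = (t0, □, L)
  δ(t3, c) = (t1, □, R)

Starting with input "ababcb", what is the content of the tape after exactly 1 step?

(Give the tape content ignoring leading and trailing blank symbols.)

Execution trace:
Initial: [t0]ababcb
Step 1: δ(t0, a) = (tA, c, L) → [tA]□cbabcb

The machine reaches the accept state tA and halts.

After 1 step, the tape (ignoring leading/trailing blanks) is: cbabcb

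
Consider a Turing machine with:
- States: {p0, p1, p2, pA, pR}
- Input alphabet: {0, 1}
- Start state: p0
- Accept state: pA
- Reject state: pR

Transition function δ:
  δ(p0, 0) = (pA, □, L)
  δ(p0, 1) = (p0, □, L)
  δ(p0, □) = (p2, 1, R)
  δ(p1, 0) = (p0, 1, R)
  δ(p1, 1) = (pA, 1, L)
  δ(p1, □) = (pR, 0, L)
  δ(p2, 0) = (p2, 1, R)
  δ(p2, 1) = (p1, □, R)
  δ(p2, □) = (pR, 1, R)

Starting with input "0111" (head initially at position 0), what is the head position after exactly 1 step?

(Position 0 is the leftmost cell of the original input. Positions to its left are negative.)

Execution trace (head position shown):
Step 0: [p0]0111  (head at position 0)
Step 1: move left → [pA]□□111  (head at position -1)

After 1 step, the head is at position -1.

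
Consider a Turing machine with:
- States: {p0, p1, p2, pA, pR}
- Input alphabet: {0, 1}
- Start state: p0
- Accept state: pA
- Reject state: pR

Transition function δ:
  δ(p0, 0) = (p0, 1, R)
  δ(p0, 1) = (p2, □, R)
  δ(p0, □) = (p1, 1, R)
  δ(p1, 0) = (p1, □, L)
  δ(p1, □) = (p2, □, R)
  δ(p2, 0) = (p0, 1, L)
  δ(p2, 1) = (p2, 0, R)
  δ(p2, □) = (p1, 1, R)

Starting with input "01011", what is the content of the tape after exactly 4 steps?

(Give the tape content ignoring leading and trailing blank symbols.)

Execution trace:
Initial: [p0]01011
Step 1: δ(p0, 0) = (p0, 1, R) → 1[p0]1011
Step 2: δ(p0, 1) = (p2, □, R) → 1□[p2]011
Step 3: δ(p2, 0) = (p0, 1, L) → 1[p0]□111
Step 4: δ(p0, □) = (p1, 1, R) → 11[p1]111

No transition is defined for δ(p1, 1). By convention the machine halts and rejects.

After 4 steps, the tape (ignoring leading/trailing blanks) is: 11111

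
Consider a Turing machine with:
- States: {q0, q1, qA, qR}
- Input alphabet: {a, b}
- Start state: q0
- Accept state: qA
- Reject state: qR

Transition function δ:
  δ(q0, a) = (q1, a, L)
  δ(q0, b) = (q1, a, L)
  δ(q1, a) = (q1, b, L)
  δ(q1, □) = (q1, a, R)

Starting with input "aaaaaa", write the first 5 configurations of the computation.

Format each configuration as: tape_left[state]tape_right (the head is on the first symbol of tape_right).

Transitions applied:
Step 1: δ(q0, a) = (q1, a, L)
Step 2: δ(q1, □) = (q1, a, R)
Step 3: δ(q1, a) = (q1, b, L)
Step 4: δ(q1, a) = (q1, b, L)

The first 5 configurations are:
[q0]aaaaaa ⊢ [q1]□aaaaaa ⊢ a[q1]aaaaaa ⊢ [q1]abaaaaa ⊢ [q1]□bbaaaaa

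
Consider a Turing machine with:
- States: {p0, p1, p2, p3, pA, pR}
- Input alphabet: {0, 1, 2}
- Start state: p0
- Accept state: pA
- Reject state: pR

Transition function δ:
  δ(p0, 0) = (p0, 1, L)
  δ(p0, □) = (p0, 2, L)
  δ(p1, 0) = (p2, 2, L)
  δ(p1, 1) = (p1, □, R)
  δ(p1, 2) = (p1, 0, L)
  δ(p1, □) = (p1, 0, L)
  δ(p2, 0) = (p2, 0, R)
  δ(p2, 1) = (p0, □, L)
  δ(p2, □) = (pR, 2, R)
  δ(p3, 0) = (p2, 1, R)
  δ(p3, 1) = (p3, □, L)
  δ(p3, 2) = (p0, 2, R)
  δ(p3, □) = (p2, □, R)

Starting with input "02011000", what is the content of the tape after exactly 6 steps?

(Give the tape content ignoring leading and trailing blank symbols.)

Execution trace:
Initial: [p0]02011000
Step 1: δ(p0, 0) = (p0, 1, L) → [p0]□12011000
Step 2: δ(p0, □) = (p0, 2, L) → [p0]□212011000
Step 3: δ(p0, □) = (p0, 2, L) → [p0]□2212011000
Step 4: δ(p0, □) = (p0, 2, L) → [p0]□22212011000
Step 5: δ(p0, □) = (p0, 2, L) → [p0]□222212011000
Step 6: δ(p0, □) = (p0, 2, L) → [p0]□2222212011000

After 6 steps, the tape (ignoring leading/trailing blanks) is: 2222212011000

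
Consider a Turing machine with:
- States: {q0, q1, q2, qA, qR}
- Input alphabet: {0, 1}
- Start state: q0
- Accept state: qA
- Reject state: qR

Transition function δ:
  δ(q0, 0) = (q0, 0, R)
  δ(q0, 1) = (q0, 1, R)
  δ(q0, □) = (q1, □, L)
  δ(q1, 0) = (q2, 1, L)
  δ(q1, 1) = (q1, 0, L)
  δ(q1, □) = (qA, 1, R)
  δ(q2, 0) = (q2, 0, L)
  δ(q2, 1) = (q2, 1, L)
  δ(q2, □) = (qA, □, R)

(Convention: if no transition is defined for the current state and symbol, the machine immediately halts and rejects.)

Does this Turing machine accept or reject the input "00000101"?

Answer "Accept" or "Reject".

Execution trace:
Initial: [q0]00000101
Step 1: δ(q0, 0) = (q0, 0, R) → 0[q0]0000101
Step 2: δ(q0, 0) = (q0, 0, R) → 00[q0]000101
Step 3: δ(q0, 0) = (q0, 0, R) → 000[q0]00101
Step 4: δ(q0, 0) = (q0, 0, R) → 0000[q0]0101
Step 5: δ(q0, 0) = (q0, 0, R) → 00000[q0]101
Step 6: δ(q0, 1) = (q0, 1, R) → 000001[q0]01
Step 7: δ(q0, 0) = (q0, 0, R) → 0000010[q0]1
Step 8: δ(q0, 1) = (q0, 1, R) → 00000101[q0]□
Step 9: δ(q0, □) = (q1, □, L) → 0000010[q1]1□
Step 10: δ(q1, 1) = (q1, 0, L) → 000001[q1]00□
Step 11: δ(q1, 0) = (q2, 1, L) → 00000[q2]110□
Step 12: δ(q2, 1) = (q2, 1, L) → 0000[q2]0110□
Step 13: δ(q2, 0) = (q2, 0, L) → 000[q2]00110□
Step 14: δ(q2, 0) = (q2, 0, L) → 00[q2]000110□
Step 15: δ(q2, 0) = (q2, 0, L) → 0[q2]0000110□
Step 16: δ(q2, 0) = (q2, 0, L) → [q2]00000110□
Step 17: δ(q2, 0) = (q2, 0, L) → [q2]□00000110□
Step 18: δ(q2, □) = (qA, □, R) → □[qA]00000110□

The machine reaches the accept state qA and halts.

Answer: Accept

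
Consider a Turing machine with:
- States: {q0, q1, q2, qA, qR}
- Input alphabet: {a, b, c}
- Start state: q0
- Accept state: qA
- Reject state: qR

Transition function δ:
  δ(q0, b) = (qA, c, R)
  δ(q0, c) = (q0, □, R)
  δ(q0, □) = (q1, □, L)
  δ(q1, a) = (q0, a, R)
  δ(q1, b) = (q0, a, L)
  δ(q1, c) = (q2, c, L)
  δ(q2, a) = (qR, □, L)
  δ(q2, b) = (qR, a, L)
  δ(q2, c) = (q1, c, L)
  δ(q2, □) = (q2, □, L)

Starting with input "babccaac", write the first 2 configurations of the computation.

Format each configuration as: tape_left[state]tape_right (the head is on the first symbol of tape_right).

Transitions applied:
Step 1: δ(q0, b) = (qA, c, R)

The first 2 configurations are:
[q0]babccaac ⊢ c[qA]abccaac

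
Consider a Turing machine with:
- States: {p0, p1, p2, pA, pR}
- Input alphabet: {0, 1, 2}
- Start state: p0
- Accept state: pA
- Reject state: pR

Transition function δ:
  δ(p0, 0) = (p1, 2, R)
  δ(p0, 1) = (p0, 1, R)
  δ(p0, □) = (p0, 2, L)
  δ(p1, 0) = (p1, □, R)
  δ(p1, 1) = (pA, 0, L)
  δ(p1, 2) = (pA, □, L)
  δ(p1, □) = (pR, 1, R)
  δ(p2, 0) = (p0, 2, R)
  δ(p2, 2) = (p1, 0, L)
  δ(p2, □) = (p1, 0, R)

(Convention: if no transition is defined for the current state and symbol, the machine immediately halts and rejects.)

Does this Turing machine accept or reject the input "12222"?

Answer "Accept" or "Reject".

Execution trace:
Initial: [p0]12222
Step 1: δ(p0, 1) = (p0, 1, R) → 1[p0]2222

No transition is defined for δ(p0, 2). By convention the machine halts and rejects.

Answer: Reject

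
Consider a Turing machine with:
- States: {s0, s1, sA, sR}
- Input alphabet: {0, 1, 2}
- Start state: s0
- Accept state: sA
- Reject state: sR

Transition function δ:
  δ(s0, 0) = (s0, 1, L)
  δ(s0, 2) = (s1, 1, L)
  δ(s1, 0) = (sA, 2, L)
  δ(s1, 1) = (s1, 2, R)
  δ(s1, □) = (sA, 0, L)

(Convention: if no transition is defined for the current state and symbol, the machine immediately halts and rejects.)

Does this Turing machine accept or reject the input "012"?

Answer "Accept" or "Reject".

Execution trace:
Initial: [s0]012
Step 1: δ(s0, 0) = (s0, 1, L) → [s0]□112

No transition is defined for δ(s0, □). By convention the machine halts and rejects.

Answer: Reject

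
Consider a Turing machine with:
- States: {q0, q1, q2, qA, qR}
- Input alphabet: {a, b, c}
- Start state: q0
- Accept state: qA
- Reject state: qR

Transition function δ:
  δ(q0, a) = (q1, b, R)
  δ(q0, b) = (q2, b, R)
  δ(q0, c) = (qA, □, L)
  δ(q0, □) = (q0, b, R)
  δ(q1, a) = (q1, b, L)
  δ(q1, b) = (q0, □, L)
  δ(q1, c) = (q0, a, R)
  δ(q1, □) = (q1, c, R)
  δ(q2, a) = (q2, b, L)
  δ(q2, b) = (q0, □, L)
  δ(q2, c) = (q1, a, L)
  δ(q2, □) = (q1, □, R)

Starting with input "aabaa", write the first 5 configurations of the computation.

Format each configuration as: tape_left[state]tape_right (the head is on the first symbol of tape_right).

Transitions applied:
Step 1: δ(q0, a) = (q1, b, R)
Step 2: δ(q1, a) = (q1, b, L)
Step 3: δ(q1, b) = (q0, □, L)
Step 4: δ(q0, □) = (q0, b, R)

The first 5 configurations are:
[q0]aabaa ⊢ b[q1]abaa ⊢ [q1]bbbaa ⊢ [q0]□□bbaa ⊢ b[q0]□bbaa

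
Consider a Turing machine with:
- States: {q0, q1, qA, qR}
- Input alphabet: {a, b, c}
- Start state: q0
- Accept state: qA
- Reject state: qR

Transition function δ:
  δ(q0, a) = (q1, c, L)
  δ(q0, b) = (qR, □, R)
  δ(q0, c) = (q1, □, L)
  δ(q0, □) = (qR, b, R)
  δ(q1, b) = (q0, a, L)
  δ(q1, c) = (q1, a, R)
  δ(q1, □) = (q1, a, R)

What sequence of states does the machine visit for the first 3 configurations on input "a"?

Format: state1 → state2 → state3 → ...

Execution trace:
Initial: [q0]a
Step 1: δ(q0, a) = (q1, c, L) → [q1]□c
Step 2: δ(q1, □) = (q1, a, R) → a[q1]c

State sequence: q0 → q1 → q1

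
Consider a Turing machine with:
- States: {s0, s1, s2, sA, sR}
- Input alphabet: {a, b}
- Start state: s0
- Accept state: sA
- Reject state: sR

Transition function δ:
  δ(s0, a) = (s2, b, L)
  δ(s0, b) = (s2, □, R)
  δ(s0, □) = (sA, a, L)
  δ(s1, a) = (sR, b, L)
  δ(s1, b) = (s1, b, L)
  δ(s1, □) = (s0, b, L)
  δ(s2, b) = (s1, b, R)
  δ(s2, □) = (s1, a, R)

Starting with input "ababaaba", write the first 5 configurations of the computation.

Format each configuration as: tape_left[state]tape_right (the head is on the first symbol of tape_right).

Transitions applied:
Step 1: δ(s0, a) = (s2, b, L)
Step 2: δ(s2, □) = (s1, a, R)
Step 3: δ(s1, b) = (s1, b, L)
Step 4: δ(s1, a) = (sR, b, L)

The first 5 configurations are:
[s0]ababaaba ⊢ [s2]□bbabaaba ⊢ a[s1]bbabaaba ⊢ [s1]abbabaaba ⊢ [sR]□bbbabaaba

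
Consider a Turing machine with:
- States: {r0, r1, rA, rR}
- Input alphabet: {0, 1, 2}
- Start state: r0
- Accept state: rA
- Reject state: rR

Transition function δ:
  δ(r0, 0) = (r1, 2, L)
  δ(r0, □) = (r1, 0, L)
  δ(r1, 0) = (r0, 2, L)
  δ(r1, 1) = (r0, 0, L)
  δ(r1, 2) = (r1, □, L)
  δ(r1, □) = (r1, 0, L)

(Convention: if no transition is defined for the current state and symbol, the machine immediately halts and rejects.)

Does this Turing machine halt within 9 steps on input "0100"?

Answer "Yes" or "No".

Execution trace:
Initial: [r0]0100
Step 1: δ(r0, 0) = (r1, 2, L) → [r1]□2100
Step 2: δ(r1, □) = (r1, 0, L) → [r1]□02100
Step 3: δ(r1, □) = (r1, 0, L) → [r1]□002100
Step 4: δ(r1, □) = (r1, 0, L) → [r1]□0002100
Step 5: δ(r1, □) = (r1, 0, L) → [r1]□00002100
Step 6: δ(r1, □) = (r1, 0, L) → [r1]□000002100
Step 7: δ(r1, □) = (r1, 0, L) → [r1]□0000002100
Step 8: δ(r1, □) = (r1, 0, L) → [r1]□00000002100
Step 9: δ(r1, □) = (r1, 0, L) → [r1]□000000002100

The machine has not reached a halting state after 9 steps.
The machine did not halt within the 9-step bound.

Answer: No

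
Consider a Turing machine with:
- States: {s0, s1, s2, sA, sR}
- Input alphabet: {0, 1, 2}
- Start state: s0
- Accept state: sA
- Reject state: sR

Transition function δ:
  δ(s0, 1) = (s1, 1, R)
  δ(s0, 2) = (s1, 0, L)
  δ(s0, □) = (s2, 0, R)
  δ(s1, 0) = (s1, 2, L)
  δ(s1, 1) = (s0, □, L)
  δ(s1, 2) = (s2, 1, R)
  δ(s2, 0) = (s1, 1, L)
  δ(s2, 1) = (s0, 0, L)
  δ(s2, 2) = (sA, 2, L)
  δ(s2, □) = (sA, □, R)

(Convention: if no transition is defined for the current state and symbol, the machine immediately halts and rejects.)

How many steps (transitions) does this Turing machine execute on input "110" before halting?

Execution trace:
Initial: [s0]110
Step 1: δ(s0, 1) = (s1, 1, R) → 1[s1]10
Step 2: δ(s1, 1) = (s0, □, L) → [s0]1□0
Step 3: δ(s0, 1) = (s1, 1, R) → 1[s1]□0

No transition is defined for δ(s1, □). By convention the machine halts and rejects.

The machine executed 3 steps before halting.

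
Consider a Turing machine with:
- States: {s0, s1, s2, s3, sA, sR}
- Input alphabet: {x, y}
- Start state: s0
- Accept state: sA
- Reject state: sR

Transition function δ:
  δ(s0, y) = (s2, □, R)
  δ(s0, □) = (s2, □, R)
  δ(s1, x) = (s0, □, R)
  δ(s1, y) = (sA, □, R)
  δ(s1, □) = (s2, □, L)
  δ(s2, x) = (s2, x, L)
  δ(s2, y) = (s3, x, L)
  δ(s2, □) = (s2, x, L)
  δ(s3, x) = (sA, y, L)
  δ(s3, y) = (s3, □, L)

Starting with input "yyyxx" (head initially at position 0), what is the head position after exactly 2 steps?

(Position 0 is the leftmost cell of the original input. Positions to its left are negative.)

Execution trace (head position shown):
Step 0: [s0]yyyxx  (head at position 0)
Step 1: move right → □[s2]yyxx  (head at position 1)
Step 2: move left → [s3]□xyxx  (head at position 0)

After 2 steps, the head is at position 0.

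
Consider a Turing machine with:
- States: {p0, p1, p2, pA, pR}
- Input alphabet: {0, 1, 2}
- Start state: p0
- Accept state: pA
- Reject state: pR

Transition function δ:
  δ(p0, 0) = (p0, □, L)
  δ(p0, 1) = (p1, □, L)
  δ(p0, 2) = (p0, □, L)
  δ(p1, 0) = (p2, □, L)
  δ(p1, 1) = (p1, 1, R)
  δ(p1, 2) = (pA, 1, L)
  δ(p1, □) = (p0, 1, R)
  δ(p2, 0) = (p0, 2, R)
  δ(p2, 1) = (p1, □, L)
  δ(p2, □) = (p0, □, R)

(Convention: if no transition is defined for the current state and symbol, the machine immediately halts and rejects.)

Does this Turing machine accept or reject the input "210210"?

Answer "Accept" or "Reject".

Execution trace:
Initial: [p0]210210
Step 1: δ(p0, 2) = (p0, □, L) → [p0]□□10210

No transition is defined for δ(p0, □). By convention the machine halts and rejects.

Answer: Reject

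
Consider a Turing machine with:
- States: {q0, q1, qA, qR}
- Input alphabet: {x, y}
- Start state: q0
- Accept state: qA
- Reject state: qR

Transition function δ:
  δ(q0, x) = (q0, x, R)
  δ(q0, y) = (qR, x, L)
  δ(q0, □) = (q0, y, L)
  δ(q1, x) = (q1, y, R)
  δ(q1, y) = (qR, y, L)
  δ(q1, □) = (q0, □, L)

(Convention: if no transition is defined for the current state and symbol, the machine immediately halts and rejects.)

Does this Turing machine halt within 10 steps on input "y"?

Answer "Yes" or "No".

Execution trace:
Initial: [q0]y
Step 1: δ(q0, y) = (qR, x, L) → [qR]□x

The machine reaches the reject state qR and halts.
The machine halted after 1 step (within the 10-step bound).

Answer: Yes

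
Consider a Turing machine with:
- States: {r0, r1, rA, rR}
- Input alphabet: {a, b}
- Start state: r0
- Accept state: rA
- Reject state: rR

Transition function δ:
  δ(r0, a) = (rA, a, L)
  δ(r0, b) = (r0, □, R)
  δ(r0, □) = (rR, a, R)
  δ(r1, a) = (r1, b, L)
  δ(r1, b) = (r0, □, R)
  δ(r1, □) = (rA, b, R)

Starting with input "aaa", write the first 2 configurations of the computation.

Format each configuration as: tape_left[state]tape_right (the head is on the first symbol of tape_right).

Transitions applied:
Step 1: δ(r0, a) = (rA, a, L)

The first 2 configurations are:
[r0]aaa ⊢ [rA]□aaa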